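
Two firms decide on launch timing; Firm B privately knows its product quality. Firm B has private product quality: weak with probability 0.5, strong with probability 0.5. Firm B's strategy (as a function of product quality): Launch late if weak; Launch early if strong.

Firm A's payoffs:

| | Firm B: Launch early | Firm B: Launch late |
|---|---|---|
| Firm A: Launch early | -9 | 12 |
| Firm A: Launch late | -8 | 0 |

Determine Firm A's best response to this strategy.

Launch early

E[Launch early] = 0.5·(12) + 0.5·(-9) = 1.5
E[Launch late] = 0.5·(0) + 0.5·(-8) = -4
Best response: Launch early (1.5 is the largest).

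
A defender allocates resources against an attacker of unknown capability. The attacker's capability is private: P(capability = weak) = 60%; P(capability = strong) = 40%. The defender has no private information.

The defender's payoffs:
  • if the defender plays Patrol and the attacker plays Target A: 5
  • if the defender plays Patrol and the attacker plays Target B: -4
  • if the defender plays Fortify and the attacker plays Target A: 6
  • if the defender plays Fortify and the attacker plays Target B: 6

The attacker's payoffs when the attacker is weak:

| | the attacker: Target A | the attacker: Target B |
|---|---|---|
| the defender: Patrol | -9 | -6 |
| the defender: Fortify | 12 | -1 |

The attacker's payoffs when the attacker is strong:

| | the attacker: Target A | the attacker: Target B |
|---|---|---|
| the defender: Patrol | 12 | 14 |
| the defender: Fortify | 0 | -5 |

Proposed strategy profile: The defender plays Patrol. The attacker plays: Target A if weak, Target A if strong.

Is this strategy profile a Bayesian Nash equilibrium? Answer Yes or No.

The defender plays Patrol: E[Patrol] = 0.6·(5) + 0.4·(5) = 5; E[Fortify] = 6. Not best-responding. ✗
The attacker (capability weak), facing Patrol: Target A gives -9, Target B gives -6. Proposed Target A is not best — profitable deviation exists. ✗
The attacker (capability strong), facing Patrol: Target A gives 12, Target B gives 14. Proposed Target A is not best — profitable deviation exists. ✗

No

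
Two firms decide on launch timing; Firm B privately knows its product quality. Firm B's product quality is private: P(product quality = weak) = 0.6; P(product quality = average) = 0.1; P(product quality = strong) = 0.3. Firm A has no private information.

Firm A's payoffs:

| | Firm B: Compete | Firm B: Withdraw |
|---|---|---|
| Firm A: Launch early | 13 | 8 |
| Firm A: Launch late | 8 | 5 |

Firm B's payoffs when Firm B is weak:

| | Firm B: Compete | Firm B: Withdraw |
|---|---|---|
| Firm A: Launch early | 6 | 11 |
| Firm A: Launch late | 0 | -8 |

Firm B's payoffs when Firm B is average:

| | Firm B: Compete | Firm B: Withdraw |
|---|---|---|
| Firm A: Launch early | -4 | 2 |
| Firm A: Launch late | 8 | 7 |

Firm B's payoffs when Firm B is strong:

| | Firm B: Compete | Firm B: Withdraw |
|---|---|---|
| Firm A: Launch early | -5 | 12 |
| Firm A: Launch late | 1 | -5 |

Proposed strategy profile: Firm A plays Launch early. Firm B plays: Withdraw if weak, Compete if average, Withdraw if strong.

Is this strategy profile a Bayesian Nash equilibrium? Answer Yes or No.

Firm A plays Launch early: E[Launch early] = 0.6·(8) + 0.1·(13) + 0.3·(8) = 8.5; E[Launch late] = 5.3. Best-responding. ✓
Firm B (product quality weak), facing Launch early: Compete gives 6, Withdraw gives 11. Proposed Withdraw is best. ✓
Firm B (product quality average), facing Launch early: Compete gives -4, Withdraw gives 2. Proposed Compete is not best — profitable deviation exists. ✗
Firm B (product quality strong), facing Launch early: Compete gives -5, Withdraw gives 12. Proposed Withdraw is best. ✓

No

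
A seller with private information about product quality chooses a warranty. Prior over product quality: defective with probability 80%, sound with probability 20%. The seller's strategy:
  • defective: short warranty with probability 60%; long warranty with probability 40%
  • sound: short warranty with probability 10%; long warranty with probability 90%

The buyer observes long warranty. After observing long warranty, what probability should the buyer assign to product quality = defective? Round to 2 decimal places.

0.64

Apply Bayes' rule using the sender's strategy as the likelihood.
P(long warranty) = 0.8·0.4 + 0.2·0.9 = 0.5
P(defective | long warranty) = (0.8·0.4) / 0.5 = 0.32 / 0.5 = 0.64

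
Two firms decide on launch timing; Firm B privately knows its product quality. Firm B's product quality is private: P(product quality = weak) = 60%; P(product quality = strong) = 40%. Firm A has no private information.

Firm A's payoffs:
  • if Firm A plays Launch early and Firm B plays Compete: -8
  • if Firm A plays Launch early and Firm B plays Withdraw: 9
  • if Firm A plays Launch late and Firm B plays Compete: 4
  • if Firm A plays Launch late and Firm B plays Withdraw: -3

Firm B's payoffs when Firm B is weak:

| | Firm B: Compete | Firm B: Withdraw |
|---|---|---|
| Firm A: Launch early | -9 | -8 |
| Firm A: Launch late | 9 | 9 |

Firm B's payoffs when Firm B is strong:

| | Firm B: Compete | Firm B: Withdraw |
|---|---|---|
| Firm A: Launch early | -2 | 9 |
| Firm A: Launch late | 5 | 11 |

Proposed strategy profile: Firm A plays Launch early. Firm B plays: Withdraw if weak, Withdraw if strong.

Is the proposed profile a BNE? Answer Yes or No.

A profile is a BNE iff every type of every player is best-responding given beliefs about the other side.
Firm A plays Launch early: E[Launch early] = 0.6·(9) + 0.4·(9) = 9; E[Launch late] = -3. Best-responding. ✓
Firm B (product quality weak), facing Launch early: Compete gives -9, Withdraw gives -8. Proposed Withdraw is best. ✓
Firm B (product quality strong), facing Launch early: Compete gives -2, Withdraw gives 9. Proposed Withdraw is best. ✓

Yes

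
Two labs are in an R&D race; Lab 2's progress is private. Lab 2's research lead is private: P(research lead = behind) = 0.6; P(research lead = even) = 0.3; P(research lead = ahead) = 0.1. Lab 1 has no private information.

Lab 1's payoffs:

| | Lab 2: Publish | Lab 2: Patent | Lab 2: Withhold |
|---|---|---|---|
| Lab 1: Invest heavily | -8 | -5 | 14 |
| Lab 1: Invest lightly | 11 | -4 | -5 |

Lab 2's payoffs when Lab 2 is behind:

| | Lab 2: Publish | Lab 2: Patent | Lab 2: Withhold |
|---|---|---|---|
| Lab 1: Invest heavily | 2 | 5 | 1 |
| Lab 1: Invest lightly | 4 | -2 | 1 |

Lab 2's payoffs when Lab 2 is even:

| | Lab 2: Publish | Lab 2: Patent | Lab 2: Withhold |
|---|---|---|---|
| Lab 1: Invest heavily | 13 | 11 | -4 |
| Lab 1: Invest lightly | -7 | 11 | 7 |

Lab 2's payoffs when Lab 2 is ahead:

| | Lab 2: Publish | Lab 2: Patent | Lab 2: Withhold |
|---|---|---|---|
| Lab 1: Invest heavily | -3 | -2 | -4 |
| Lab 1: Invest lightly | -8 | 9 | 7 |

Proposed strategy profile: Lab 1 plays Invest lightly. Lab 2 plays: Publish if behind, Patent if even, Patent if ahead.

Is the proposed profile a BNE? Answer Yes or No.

A profile is a BNE iff every type of every player is best-responding given beliefs about the other side.
Lab 1 plays Invest lightly: E[Invest lightly] = 0.6·(11) + 0.3·(-4) + 0.1·(-4) = 5; E[Invest heavily] = -6.8. Best-responding. ✓
Lab 2 (research lead behind), facing Invest lightly: Publish gives 4, Patent gives -2, Withhold gives 1. Proposed Publish is best. ✓
Lab 2 (research lead even), facing Invest lightly: Publish gives -7, Patent gives 11, Withhold gives 7. Proposed Patent is best. ✓
Lab 2 (research lead ahead), facing Invest lightly: Publish gives -8, Patent gives 9, Withhold gives 7. Proposed Patent is best. ✓

Yes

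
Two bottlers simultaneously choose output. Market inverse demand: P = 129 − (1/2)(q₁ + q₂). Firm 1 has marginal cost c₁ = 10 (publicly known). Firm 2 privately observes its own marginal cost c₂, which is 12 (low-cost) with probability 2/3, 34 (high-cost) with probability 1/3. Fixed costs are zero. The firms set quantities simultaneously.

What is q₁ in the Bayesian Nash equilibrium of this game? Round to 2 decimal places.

Type-c best response for Firm 2: q₂(c) = (129 − c) − q₁/2.
Firm 1 maximizes expected profit; its first-order condition is 129 − q₁ − (1/2)E[q₂] − 10 = 0.
Substituting E[q₂] and solving: E[c₂] = 19.3333, so q₁ = (129 − 2·10 + 19.3333)/(3/2) = 85.5556.

85.56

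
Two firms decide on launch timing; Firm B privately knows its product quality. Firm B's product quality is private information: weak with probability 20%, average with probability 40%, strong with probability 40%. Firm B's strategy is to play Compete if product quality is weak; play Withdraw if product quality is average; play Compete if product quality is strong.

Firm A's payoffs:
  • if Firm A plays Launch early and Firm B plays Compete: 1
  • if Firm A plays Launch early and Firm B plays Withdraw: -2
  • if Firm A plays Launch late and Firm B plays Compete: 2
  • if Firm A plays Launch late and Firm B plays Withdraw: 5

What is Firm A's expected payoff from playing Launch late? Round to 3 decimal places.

E[Launch late] = 0.2·2 + 0.4·5 + 0.4·2 = 0.4 + 2 + 0.8 = 3.2

3.200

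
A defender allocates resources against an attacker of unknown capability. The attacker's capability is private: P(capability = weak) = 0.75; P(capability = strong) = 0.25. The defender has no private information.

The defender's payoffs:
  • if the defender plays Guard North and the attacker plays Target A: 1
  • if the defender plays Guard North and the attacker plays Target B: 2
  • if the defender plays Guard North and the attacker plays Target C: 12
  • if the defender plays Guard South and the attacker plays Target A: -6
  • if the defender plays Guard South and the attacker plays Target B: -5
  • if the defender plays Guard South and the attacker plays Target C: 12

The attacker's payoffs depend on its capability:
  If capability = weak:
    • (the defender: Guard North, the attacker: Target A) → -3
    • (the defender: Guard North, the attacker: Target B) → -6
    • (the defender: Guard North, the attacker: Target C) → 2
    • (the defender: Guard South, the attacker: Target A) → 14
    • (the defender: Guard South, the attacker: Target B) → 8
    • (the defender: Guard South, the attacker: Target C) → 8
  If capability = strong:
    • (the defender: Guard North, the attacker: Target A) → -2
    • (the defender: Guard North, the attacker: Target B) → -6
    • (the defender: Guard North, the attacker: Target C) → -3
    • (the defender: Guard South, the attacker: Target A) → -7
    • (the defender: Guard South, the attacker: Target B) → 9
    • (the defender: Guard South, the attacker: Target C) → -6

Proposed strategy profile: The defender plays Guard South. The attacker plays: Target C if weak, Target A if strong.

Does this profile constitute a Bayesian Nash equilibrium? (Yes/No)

The defender plays Guard South: E[Guard South] = 0.75·(12) + 0.25·(-6) = 7.5; E[Guard North] = 9.25. Not best-responding. ✗
The attacker (capability weak), facing Guard South: Target A gives 14, Target B gives 8, Target C gives 8. Proposed Target C is not best — profitable deviation exists. ✗
The attacker (capability strong), facing Guard South: Target A gives -7, Target B gives 9, Target C gives -6. Proposed Target A is not best — profitable deviation exists. ✗

No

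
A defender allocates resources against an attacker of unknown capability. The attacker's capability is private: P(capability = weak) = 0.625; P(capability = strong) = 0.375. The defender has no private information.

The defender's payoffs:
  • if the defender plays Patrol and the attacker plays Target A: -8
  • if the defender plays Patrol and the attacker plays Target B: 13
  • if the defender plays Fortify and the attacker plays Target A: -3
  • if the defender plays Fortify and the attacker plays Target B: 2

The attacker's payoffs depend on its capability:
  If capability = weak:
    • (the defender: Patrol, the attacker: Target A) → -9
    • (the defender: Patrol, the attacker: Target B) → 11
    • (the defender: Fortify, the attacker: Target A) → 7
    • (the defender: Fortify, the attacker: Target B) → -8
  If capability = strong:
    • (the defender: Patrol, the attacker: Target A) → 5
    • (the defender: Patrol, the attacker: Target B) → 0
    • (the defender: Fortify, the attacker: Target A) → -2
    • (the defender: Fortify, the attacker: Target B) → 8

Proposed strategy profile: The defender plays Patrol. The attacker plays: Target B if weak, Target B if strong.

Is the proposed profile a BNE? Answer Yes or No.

A profile is a BNE iff every type of every player is best-responding given beliefs about the other side.
The defender plays Patrol: E[Patrol] = 0.625·(13) + 0.375·(13) = 13; E[Fortify] = 2. Best-responding. ✓
The attacker (capability weak), facing Patrol: Target A gives -9, Target B gives 11. Proposed Target B is best. ✓
The attacker (capability strong), facing Patrol: Target A gives 5, Target B gives 0. Proposed Target B is not best — profitable deviation exists. ✗

No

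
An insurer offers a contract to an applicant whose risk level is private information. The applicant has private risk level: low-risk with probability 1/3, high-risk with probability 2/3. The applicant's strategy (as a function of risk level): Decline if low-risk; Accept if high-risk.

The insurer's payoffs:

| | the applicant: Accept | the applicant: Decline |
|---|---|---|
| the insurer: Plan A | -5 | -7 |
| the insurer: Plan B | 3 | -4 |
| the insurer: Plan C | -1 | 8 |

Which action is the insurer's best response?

E[Plan A] = 1/3·(-7) + 2/3·(-5) = -17/3
E[Plan B] = 1/3·(-4) + 2/3·(3) = 2/3
E[Plan C] = 1/3·(8) + 2/3·(-1) = 2
Best response: Plan C (2 is the largest).

Plan C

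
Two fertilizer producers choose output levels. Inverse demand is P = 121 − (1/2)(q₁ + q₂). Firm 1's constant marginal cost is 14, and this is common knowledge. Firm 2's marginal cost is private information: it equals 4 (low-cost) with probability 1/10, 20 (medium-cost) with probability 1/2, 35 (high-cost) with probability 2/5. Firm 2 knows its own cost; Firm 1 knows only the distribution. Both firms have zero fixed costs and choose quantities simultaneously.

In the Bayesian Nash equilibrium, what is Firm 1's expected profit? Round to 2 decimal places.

Firm 2 with cost c maximizes (121 − (1/2)(q₁+q₂) − c)·q₂, giving q₂(c) = (121 − c − (1/2)q₁).
E[c₂] = 1/10·4 + 1/2·20 + 2/5·35 = 24.4
Firm 1's FOC against E[q₂] yields q₁ = (121 − 2·14 + E[c₂])/(3/2) = (121 − 28 + 24.4)/(3/2) = 78.2667.
E[P] = 121 − (1/2)·(q₁ + E[q₂]) = 53.1333; Firm 1's expected profit = (E[P] − 14)·q₁ = (53.1333 − 14)·78.2667 = 3062.84.

3062.84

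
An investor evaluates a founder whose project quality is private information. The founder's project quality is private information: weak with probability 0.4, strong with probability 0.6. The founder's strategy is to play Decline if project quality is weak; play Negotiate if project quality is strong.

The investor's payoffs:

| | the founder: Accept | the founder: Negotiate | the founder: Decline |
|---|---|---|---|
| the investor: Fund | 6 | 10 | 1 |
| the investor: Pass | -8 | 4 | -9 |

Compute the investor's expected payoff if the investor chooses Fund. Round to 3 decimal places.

6.400

E[Fund] = 0.4·1 + 0.6·10 = 0.4 + 6 = 6.4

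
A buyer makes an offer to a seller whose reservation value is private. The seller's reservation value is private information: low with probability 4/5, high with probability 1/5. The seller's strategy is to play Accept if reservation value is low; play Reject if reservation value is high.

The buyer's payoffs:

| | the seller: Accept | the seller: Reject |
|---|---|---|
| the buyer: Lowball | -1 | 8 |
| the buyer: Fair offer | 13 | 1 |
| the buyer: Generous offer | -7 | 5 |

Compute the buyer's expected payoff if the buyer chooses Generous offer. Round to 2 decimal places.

E[Generous offer] = 4/5·(-7) + 1/5·5 = (-28/5) + 1 = -23/5

-4.60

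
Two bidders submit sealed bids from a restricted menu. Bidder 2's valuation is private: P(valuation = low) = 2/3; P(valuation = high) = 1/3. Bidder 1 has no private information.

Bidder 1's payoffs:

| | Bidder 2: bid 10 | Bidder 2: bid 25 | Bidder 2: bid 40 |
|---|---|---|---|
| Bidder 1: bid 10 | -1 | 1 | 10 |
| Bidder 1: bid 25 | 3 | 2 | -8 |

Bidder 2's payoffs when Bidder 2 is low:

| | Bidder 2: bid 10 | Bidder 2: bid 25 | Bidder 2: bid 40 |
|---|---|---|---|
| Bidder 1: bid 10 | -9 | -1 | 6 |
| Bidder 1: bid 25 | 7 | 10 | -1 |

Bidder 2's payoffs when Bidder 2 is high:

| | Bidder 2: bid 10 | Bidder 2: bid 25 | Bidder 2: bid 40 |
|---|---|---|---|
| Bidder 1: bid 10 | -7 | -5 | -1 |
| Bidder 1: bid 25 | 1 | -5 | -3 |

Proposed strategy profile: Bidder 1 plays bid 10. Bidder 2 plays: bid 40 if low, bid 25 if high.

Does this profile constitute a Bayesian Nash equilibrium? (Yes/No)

Bidder 1 plays bid 10: E[bid 10] = 2/3·(10) + 1/3·(1) = 7; E[bid 25] = -14/3. Best-responding. ✓
Bidder 2 (valuation low), facing bid 10: bid 10 gives -9, bid 25 gives -1, bid 40 gives 6. Proposed bid 40 is best. ✓
Bidder 2 (valuation high), facing bid 10: bid 10 gives -7, bid 25 gives -5, bid 40 gives -1. Proposed bid 25 is not best — profitable deviation exists. ✗

No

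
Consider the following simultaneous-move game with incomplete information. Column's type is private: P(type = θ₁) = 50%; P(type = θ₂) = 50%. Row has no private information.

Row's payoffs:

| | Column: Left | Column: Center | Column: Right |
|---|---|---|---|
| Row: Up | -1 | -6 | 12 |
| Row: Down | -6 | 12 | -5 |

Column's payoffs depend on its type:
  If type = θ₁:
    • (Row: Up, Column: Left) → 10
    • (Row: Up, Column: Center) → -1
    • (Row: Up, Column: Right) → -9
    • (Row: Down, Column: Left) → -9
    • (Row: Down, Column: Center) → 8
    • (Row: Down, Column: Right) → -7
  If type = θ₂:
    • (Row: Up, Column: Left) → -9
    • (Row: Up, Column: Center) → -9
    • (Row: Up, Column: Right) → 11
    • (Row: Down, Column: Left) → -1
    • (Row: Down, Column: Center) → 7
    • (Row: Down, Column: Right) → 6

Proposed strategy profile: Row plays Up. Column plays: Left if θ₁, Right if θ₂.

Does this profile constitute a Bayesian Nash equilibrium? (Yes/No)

Row plays Up: E[Up] = 0.5·(-1) + 0.5·(12) = 5.5; E[Down] = -5.5. Best-responding. ✓
Column (type θ₁), facing Up: Left gives 10, Center gives -1, Right gives -9. Proposed Left is best. ✓
Column (type θ₂), facing Up: Left gives -9, Center gives -9, Right gives 11. Proposed Right is best. ✓

Yes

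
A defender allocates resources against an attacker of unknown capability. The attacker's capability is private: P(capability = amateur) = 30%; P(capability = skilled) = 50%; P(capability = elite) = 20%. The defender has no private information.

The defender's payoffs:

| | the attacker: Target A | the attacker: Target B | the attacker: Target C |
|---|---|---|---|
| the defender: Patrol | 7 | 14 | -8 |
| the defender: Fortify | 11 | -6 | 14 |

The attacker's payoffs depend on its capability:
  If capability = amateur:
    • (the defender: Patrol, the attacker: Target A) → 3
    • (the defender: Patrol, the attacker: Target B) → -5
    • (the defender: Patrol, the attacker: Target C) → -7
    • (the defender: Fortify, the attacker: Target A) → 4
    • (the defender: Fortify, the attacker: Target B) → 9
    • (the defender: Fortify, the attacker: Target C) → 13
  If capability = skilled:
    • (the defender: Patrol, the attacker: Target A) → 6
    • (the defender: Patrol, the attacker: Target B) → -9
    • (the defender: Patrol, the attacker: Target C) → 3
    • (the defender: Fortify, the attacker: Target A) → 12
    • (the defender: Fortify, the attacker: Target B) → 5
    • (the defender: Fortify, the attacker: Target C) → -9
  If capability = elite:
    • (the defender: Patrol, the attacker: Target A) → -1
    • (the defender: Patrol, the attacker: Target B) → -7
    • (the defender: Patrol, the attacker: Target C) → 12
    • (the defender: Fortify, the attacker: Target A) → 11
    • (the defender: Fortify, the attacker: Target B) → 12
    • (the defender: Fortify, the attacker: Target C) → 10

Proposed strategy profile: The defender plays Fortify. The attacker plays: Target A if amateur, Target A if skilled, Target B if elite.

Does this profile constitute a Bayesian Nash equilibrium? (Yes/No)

A profile is a BNE iff every type of every player is best-responding given beliefs about the other side.
The defender plays Fortify: E[Fortify] = 0.3·(11) + 0.5·(11) + 0.2·(-6) = 7.6; E[Patrol] = 8.4. Not best-responding. ✗
The attacker (capability amateur), facing Fortify: Target A gives 4, Target B gives 9, Target C gives 13. Proposed Target A is not best — profitable deviation exists. ✗
The attacker (capability skilled), facing Fortify: Target A gives 12, Target B gives 5, Target C gives -9. Proposed Target A is best. ✓
The attacker (capability elite), facing Fortify: Target A gives 11, Target B gives 12, Target C gives 10. Proposed Target B is best. ✓

No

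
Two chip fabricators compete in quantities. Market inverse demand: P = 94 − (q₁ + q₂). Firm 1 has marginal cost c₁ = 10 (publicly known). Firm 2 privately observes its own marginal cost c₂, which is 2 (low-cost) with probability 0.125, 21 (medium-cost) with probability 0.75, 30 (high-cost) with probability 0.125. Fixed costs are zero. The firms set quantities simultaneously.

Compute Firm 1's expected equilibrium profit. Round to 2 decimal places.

Type-c best response for Firm 2: q₂(c) = (94 − c)/2 − q₁/2.
Firm 1 maximizes expected profit; its first-order condition is 94 − 2q₁ − E[q₂] − 10 = 0.
Substituting E[q₂] and solving: E[c₂] = 19.75, so q₁ = (94 − 2·10 + 19.75)/3 = 31.25.
E[P] = 94 − (q₁ + E[q₂]) = 41.25; Firm 1's expected profit = (E[P] − 10)·q₁ = (41.25 − 10)·31.25 = 976.562.

976.56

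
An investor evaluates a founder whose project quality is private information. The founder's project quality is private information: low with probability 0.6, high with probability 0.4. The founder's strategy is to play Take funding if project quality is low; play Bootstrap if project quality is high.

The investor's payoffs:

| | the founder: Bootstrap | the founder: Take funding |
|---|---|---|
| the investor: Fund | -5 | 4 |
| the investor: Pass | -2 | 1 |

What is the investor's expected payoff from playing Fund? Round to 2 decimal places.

0.40

Take the expectation over the founder's project quality, weighting each type's action by its prior probability.
E[Fund] = 0.6·4 + 0.4·(-5) = 2.4 + (-2) = 0.4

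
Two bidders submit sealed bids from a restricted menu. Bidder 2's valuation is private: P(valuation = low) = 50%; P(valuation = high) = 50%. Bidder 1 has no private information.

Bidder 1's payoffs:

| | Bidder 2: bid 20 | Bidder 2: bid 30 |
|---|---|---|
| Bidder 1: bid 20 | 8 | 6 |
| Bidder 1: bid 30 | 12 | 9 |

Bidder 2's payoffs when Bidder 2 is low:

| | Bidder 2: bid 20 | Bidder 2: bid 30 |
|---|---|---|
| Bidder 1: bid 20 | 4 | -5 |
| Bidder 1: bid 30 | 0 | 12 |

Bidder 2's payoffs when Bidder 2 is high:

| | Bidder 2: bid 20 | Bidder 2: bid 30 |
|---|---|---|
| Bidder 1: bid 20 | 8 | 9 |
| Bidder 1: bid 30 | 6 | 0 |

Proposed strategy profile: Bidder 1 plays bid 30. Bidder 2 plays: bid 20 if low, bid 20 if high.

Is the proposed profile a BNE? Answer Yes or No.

No

A profile is a BNE iff every type of every player is best-responding given beliefs about the other side.
Bidder 1 plays bid 30: E[bid 30] = 0.5·(12) + 0.5·(12) = 12; E[bid 20] = 8. Best-responding. ✓
Bidder 2 (valuation low), facing bid 30: bid 20 gives 0, bid 30 gives 12. Proposed bid 20 is not best — profitable deviation exists. ✗
Bidder 2 (valuation high), facing bid 30: bid 20 gives 6, bid 30 gives 0. Proposed bid 20 is best. ✓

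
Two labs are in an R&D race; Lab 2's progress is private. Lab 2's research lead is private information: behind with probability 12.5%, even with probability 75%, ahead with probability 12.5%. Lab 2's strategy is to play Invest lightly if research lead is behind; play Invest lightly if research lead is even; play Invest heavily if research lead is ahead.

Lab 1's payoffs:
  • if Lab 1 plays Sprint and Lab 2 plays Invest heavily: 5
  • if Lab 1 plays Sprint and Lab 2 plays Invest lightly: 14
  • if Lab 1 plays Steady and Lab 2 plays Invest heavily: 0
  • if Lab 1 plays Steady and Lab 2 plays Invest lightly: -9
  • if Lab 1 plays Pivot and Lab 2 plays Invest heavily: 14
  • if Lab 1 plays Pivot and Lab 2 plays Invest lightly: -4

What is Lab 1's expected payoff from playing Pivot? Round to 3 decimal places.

E[Pivot] = 0.125·(-4) + 0.75·(-4) + 0.125·14 = (-0.5) + (-3) + 1.75 = -1.75

-1.750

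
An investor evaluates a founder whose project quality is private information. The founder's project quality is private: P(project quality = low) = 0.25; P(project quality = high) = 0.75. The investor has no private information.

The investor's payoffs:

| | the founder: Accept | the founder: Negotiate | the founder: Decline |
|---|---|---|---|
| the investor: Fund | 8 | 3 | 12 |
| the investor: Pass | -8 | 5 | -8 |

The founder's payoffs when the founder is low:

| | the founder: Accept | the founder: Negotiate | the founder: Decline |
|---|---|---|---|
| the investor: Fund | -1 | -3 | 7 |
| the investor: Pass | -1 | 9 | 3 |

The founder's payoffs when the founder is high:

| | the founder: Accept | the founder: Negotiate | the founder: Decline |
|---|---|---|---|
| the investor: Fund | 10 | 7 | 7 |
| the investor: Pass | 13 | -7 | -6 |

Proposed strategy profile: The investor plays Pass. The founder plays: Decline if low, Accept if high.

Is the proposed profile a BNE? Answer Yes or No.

No

The investor plays Pass: E[Pass] = 0.25·(-8) + 0.75·(-8) = -8; E[Fund] = 9. Not best-responding. ✗
The founder (project quality low), facing Pass: Accept gives -1, Negotiate gives 9, Decline gives 3. Proposed Decline is not best — profitable deviation exists. ✗
The founder (project quality high), facing Pass: Accept gives 13, Negotiate gives -7, Decline gives -6. Proposed Accept is best. ✓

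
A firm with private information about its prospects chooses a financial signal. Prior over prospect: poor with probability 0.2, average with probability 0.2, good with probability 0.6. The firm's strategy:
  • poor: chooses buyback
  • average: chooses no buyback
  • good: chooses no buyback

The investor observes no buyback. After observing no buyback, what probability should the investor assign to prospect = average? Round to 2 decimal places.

0.25

Apply Bayes' rule using the sender's strategy as the likelihood.
P(no buyback) = 0.2·0 + 0.2·1 + 0.6·1 = 0.8
P(average | no buyback) = (0.2·1) / 0.8 = 0.2 / 0.8 = 0.25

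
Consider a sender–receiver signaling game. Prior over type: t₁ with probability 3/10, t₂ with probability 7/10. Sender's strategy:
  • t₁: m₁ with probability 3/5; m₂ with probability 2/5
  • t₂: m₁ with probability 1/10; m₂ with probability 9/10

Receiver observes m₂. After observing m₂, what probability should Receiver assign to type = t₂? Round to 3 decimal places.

P(m₂) = (3/10)·(2/5) + (7/10)·(9/10) = 3/4
P(t₂ | m₂) = ((7/10)·(9/10)) / (3/4) = (63/100) / (3/4) = 21/25

0.840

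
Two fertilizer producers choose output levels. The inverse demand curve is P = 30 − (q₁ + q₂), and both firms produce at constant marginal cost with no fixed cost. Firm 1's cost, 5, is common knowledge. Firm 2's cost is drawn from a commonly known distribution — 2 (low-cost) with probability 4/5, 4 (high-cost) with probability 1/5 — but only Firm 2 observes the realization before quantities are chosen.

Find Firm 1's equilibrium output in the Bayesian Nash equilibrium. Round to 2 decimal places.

Type-c best response for Firm 2: q₂(c) = (30 − c)/2 − q₁/2.
Firm 1 maximizes expected profit; its first-order condition is 30 − 2q₁ − E[q₂] − 5 = 0.
Substituting E[q₂] and solving: E[c₂] = 2.4, so q₁ = (30 − 2·5 + 2.4)/3 = 7.46667.

7.47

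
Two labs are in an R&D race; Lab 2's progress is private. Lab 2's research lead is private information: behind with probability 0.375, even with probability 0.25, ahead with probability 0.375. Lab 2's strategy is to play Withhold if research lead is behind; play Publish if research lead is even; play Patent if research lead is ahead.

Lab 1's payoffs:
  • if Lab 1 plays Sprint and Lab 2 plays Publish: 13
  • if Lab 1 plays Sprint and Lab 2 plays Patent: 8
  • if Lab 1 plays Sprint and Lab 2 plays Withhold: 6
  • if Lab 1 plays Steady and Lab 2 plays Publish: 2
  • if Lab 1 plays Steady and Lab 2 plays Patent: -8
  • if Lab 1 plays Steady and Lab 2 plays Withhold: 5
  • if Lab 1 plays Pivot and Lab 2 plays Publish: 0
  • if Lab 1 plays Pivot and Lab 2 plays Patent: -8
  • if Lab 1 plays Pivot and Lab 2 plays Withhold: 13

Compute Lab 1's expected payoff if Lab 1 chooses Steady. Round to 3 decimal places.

-0.625

Take the expectation over Lab 2's research lead, weighting each type's action by its prior probability.
E[Steady] = 0.375·5 + 0.25·2 + 0.375·(-8) = 1.875 + 0.5 + (-3) = -0.625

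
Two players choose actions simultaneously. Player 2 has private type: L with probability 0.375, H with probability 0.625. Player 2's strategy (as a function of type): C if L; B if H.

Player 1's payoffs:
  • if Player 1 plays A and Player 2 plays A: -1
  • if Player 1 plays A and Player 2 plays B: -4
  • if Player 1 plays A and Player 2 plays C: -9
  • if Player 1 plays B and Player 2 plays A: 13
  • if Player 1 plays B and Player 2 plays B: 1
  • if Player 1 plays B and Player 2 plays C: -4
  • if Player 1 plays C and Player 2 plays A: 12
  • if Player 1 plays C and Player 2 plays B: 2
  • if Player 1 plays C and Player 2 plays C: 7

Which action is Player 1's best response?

C

Compute Player 1's expected payoff for each action, taking the expectation over Player 2's type.
E[A] = 0.375·(-9) + 0.625·(-4) = -5.875
E[B] = 0.375·(-4) + 0.625·(1) = -0.875
E[C] = 0.375·(7) + 0.625·(2) = 3.875
Best response: C (3.875 is the largest).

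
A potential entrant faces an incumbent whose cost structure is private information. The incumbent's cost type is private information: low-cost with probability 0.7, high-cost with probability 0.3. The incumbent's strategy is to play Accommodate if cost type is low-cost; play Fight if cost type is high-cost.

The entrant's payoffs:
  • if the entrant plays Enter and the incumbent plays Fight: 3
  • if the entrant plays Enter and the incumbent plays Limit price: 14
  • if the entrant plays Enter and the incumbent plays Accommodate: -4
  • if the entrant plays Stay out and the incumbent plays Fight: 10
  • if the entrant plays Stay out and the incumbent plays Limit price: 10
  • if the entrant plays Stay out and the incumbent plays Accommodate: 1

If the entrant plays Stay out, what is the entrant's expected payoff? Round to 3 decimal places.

3.700

E[Stay out] = 0.7·1 + 0.3·10 = 0.7 + 3 = 3.7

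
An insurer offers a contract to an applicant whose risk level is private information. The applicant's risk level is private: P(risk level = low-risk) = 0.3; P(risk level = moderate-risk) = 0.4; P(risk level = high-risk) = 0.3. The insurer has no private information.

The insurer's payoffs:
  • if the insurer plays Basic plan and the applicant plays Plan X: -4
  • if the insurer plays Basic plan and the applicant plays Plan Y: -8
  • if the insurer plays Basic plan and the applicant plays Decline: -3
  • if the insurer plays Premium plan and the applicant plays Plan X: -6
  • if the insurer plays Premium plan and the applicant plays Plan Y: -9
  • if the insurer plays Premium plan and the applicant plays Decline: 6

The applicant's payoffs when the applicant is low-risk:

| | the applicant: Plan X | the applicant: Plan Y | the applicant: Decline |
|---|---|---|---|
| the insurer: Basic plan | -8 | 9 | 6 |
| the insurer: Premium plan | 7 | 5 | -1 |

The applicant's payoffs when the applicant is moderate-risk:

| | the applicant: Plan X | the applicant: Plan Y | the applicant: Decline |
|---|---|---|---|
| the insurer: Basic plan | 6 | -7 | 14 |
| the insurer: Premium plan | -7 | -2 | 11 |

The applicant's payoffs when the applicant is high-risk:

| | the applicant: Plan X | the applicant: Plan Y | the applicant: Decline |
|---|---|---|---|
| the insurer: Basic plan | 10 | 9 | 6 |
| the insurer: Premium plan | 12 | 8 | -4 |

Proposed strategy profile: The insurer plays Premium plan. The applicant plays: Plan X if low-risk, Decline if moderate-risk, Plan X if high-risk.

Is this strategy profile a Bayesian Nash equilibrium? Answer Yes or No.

A profile is a BNE iff every type of every player is best-responding given beliefs about the other side.
The insurer plays Premium plan: E[Premium plan] = 0.3·(-6) + 0.4·(6) + 0.3·(-6) = -1.2; E[Basic plan] = -3.6. Best-responding. ✓
The applicant (risk level low-risk), facing Premium plan: Plan X gives 7, Plan Y gives 5, Decline gives -1. Proposed Plan X is best. ✓
The applicant (risk level moderate-risk), facing Premium plan: Plan X gives -7, Plan Y gives -2, Decline gives 11. Proposed Decline is best. ✓
The applicant (risk level high-risk), facing Premium plan: Plan X gives 12, Plan Y gives 8, Decline gives -4. Proposed Plan X is best. ✓

Yes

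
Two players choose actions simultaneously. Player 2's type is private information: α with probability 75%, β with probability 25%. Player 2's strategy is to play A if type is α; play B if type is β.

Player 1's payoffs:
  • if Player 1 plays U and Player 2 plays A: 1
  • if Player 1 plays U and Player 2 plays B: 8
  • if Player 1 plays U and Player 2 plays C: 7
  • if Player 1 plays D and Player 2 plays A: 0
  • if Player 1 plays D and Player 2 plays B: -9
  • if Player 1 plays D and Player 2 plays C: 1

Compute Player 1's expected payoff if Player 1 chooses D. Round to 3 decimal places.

Take the expectation over Player 2's type, weighting each type's action by its prior probability.
E[D] = 0.75·0 + 0.25·(-9) = 0 + (-2.25) = -2.25

-2.250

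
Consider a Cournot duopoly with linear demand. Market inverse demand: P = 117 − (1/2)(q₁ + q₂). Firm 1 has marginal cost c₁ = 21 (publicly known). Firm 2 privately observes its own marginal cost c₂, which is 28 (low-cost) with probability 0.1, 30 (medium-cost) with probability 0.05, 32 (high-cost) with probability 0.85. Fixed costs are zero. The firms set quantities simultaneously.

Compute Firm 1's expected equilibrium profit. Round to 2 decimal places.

Firm 2 with cost c maximizes (117 − (1/2)(q₁+q₂) − c)·q₂, giving q₂(c) = (117 − c − (1/2)q₁).
E[c₂] = 0.1·28 + 0.05·30 + 0.85·32 = 31.5
Firm 1's FOC against E[q₂] yields q₁ = (117 − 2·21 + E[c₂])/(3/2) = (117 − 42 + 31.5)/(3/2) = 71.
E[P] = 117 − (1/2)·(q₁ + E[q₂]) = 56.5; Firm 1's expected profit = (E[P] − 21)·q₁ = (56.5 − 21)·71 = 2520.5.

2520.50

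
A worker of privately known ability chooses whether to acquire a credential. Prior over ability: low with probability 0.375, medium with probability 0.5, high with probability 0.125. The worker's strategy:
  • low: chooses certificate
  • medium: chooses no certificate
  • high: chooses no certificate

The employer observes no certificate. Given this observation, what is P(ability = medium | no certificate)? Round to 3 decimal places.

0.800

Apply Bayes' rule using the sender's strategy as the likelihood.
P(no certificate) = 0.375·0 + 0.5·1 + 0.125·1 = 0.625
P(medium | no certificate) = (0.5·1) / 0.625 = 0.5 / 0.625 = 0.8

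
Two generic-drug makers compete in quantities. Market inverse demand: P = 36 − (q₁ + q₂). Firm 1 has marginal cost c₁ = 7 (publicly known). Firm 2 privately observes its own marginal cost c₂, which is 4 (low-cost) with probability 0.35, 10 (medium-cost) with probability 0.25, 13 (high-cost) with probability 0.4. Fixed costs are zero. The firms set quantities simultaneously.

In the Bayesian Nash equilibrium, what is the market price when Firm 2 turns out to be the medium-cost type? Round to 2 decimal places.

17.82

Type-c best response for Firm 2: q₂(c) = (36 − c)/2 − q₁/2.
Firm 1 maximizes expected profit; its first-order condition is 36 − 2q₁ − E[q₂] − 7 = 0.
Substituting E[q₂] and solving: E[c₂] = 9.1, so q₁ = (36 − 2·7 + 9.1)/3 = 10.3667.
q₂(medium-cost) = 7.81667, so P = 36 − (10.3667 + 7.81667) = 17.8167.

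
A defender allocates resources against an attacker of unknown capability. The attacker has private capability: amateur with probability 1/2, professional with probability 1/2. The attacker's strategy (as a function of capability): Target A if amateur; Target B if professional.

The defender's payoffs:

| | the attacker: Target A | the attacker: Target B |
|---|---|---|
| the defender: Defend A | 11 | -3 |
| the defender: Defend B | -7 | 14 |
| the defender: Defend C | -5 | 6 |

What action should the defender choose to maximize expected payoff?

Compute the defender's expected payoff for each action, taking the expectation over the attacker's type.
E[Defend A] = 1/2·(11) + 1/2·(-3) = 4
E[Defend B] = 1/2·(-7) + 1/2·(14) = 7/2
E[Defend C] = 1/2·(-5) + 1/2·(6) = 1/2
Best response: Defend A (4 is the largest).

Defend A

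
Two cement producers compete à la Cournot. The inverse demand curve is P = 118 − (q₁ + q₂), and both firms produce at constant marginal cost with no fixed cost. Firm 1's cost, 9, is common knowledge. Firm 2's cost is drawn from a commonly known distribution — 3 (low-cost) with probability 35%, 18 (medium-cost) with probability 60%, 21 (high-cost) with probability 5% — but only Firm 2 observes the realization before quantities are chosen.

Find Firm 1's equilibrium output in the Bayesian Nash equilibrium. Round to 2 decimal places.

37.63

Firm 2 with cost c maximizes (118 − (q₁+q₂) − c)·q₂, giving q₂(c) = (118 − c − q₁)/2.
E[c₂] = 0.35·3 + 0.6·18 + 0.05·21 = 12.9
Firm 1's FOC against E[q₂] yields q₁ = (118 − 2·9 + E[c₂])/3 = (118 − 18 + 12.9)/3 = 37.6333.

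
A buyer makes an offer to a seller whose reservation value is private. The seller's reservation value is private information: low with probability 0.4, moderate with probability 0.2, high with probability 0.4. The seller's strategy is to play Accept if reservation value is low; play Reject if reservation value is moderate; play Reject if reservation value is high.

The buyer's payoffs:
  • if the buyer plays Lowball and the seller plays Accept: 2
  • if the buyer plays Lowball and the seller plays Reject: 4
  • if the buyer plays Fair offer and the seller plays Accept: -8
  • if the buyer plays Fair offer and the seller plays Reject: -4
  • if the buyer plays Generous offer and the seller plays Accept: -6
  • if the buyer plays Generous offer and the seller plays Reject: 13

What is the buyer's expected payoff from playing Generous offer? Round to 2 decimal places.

E[Generous offer] = 0.4·(-6) + 0.2·13 + 0.4·13 = (-2.4) + 2.6 + 5.2 = 5.4

5.40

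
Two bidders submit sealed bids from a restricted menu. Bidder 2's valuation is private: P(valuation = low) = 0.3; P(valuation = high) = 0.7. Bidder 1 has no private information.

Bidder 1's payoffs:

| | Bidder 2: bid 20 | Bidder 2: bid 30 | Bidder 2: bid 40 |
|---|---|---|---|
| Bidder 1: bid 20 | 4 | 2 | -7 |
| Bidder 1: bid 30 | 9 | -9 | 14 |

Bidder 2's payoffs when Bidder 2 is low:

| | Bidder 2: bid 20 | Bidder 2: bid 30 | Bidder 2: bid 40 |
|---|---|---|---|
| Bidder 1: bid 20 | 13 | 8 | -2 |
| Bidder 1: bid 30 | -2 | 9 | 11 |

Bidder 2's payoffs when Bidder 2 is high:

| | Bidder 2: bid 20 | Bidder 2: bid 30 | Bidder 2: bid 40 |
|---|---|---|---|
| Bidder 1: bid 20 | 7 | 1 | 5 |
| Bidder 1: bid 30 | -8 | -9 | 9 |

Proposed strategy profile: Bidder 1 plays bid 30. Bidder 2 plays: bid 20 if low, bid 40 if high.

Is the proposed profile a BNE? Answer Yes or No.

No

Bidder 1 plays bid 30: E[bid 30] = 0.3·(9) + 0.7·(14) = 12.5; E[bid 20] = -3.7. Best-responding. ✓
Bidder 2 (valuation low), facing bid 30: bid 20 gives -2, bid 30 gives 9, bid 40 gives 11. Proposed bid 20 is not best — profitable deviation exists. ✗
Bidder 2 (valuation high), facing bid 30: bid 20 gives -8, bid 30 gives -9, bid 40 gives 9. Proposed bid 40 is best. ✓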